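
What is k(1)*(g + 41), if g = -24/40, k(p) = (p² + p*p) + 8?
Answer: 404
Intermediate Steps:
k(p) = 8 + 2*p² (k(p) = (p² + p²) + 8 = 2*p² + 8 = 8 + 2*p²)
g = -⅗ (g = -24*1/40 = -⅗ ≈ -0.60000)
k(1)*(g + 41) = (8 + 2*1²)*(-⅗ + 41) = (8 + 2*1)*(202/5) = (8 + 2)*(202/5) = 10*(202/5) = 404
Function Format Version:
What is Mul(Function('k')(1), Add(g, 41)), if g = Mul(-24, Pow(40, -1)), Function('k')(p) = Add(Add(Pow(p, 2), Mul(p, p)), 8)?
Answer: 404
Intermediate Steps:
Function('k')(p) = Add(8, Mul(2, Pow(p, 2))) (Function('k')(p) = Add(Add(Pow(p, 2), Pow(p, 2)), 8) = Add(Mul(2, Pow(p, 2)), 8) = Add(8, Mul(2, Pow(p, 2))))
g = Rational(-3, 5) (g = Mul(-24, Rational(1, 40)) = Rational(-3, 5) ≈ -0.60000)
Mul(Function('k')(1), Add(g, 41)) = Mul(Add(8, Mul(2, Pow(1, 2))), Add(Rational(-3, 5), 41)) = Mul(Add(8, Mul(2, 1)), Rational(202, 5)) = Mul(Add(8, 2), Rational(202, 5)) = Mul(10, Rational(202, 5)) = 404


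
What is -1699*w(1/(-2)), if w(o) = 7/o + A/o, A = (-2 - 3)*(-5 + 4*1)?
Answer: 40776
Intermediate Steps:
A = 5 (A = -5*(-5 + 4) = -5*(-1) = 5)
w(o) = 12/o (w(o) = 7/o + 5/o = 12/o)
-1699*w(1/(-2)) = -20388/(1/(-2)) = -20388/(-1/2) = -20388*(-2) = -1699*(-24) = 40776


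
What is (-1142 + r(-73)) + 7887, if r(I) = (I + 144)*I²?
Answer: 385104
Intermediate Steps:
r(I) = I²*(144 + I) (r(I) = (144 + I)*I² = I²*(144 + I))
(-1142 + r(-73)) + 7887 = (-1142 + (-73)²*(144 - 73)) + 7887 = (-1142 + 5329*71) + 7887 = (-1142 + 378359) + 7887 = 377217 + 7887 = 385104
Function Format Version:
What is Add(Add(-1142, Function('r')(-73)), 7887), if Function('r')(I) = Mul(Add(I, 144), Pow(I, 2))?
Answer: 385104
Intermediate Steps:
Function('r')(I) = Mul(Pow(I, 2), Add(144, I)) (Function('r')(I) = Mul(Add(144, I), Pow(I, 2)) = Mul(Pow(I, 2), Add(144, I)))
Add(Add(-1142, Function('r')(-73)), 7887) = Add(Add(-1142, Mul(Pow(-73, 2), Add(144, -73))), 7887) = Add(Add(-1142, Mul(5329, 71)), 7887) = Add(Add(-1142, 378359), 7887) = Add(377217, 7887) = 385104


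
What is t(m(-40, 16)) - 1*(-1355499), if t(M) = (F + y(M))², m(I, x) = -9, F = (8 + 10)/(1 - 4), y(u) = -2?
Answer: 1355563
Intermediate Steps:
F = -6 (F = 18/(-3) = 18*(-⅓) = -6)
t(M) = 64 (t(M) = (-6 - 2)² = (-8)² = 64)
t(m(-40, 16)) - 1*(-1355499) = 64 - 1*(-1355499) = 64 + 1355499 = 1355563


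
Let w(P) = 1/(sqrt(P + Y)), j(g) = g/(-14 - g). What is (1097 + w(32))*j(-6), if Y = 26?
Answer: 3291/4 + 3*sqrt(58)/232 ≈ 822.85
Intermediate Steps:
w(P) = 1/sqrt(26 + P) (w(P) = 1/(sqrt(P + 26)) = 1/(sqrt(26 + P)) = 1/sqrt(26 + P))
(1097 + w(32))*j(-6) = (1097 + 1/sqrt(26 + 32))*(-1*(-6)/(14 - 6)) = (1097 + 1/sqrt(58))*(-1*(-6)/8) = (1097 + sqrt(58)/58)*(-1*(-6)*1/8) = (1097 + sqrt(58)/58)*(3/4) = 3291/4 + 3*sqrt(58)/232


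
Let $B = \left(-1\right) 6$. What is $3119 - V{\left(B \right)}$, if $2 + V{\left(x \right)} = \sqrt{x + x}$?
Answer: $3121 - 2 i \sqrt{3} \approx 3121.0 - 3.4641 i$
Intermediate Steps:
$B = -6$
$V{\left(x \right)} = -2 + \sqrt{2} \sqrt{x}$ ($V{\left(x \right)} = -2 + \sqrt{x + x} = -2 + \sqrt{2 x} = -2 + \sqrt{2} \sqrt{x}$)
$3119 - V{\left(B \right)} = 3119 - \left(-2 + \sqrt{2} \sqrt{-6}\right) = 3119 - \left(-2 + \sqrt{2} i \sqrt{6}\right) = 3119 - \left(-2 + 2 i \sqrt{3}\right) = 3119 + \left(2 - 2 i \sqrt{3}\right) = 3121 - 2 i \sqrt{3}$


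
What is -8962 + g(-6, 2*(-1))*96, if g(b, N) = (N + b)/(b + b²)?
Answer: -44938/5 ≈ -8987.6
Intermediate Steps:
g(b, N) = (N + b)/(b + b²)
-8962 + g(-6, 2*(-1))*96 = -8962 + ((2*(-1) - 6)/((-6)*(1 - 6)))*96 = -8962 - ⅙*(-2 - 6)/(-5)*96 = -8962 - ⅙*(-⅕)*(-8)*96 = -8962 - 4/15*96 = -8962 - 128/5 = -44938/5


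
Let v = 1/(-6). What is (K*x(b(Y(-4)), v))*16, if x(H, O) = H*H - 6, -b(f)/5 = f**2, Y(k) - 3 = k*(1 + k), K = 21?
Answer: 425247984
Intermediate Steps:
Y(k) = 3 + k*(1 + k)
v = -1/6 ≈ -0.16667
b(f) = -5*f**2
x(H, O) = -6 + H**2 (x(H, O) = H**2 - 6 = -6 + H**2)
(K*x(b(Y(-4)), v))*16 = (21*(-6 + (-5*(3 - 4 + (-4)**2)**2)**2))*16 = (21*(-6 + (-5*(3 - 4 + 16)**2)**2))*16 = (21*(-6 + (-5*15**2)**2))*16 = (21*(-6 + (-5*225)**2))*16 = (21*(-6 + (-1125)**2))*16 = (21*(-6 + 1265625))*16 = (21*1265619)*16 = 26577999*16 = 425247984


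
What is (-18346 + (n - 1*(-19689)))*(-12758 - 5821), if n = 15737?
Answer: -317329320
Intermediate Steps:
(-18346 + (n - 1*(-19689)))*(-12758 - 5821) = (-18346 + (15737 - 1*(-19689)))*(-12758 - 5821) = (-18346 + (15737 + 19689))*(-18579) = (-18346 + 35426)*(-18579) = 17080*(-18579) = -317329320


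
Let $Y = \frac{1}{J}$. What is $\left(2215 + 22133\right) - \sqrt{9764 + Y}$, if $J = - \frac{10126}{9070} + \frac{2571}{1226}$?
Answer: $24348 - \frac{\sqrt{290284716118341646}}{5452247} \approx 24249.0$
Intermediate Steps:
$J = \frac{5452247}{5559910}$ ($J = \left(-10126\right) \frac{1}{9070} + 2571 \cdot \frac{1}{1226} = - \frac{5063}{4535} + \frac{2571}{1226} = \frac{5452247}{5559910} \approx 0.98064$)
$Y = \frac{5559910}{5452247}$ ($Y = \frac{1}{\frac{5452247}{5559910}} = \frac{5559910}{5452247} \approx 1.0197$)
$\left(2215 + 22133\right) - \sqrt{9764 + Y} = \left(2215 + 22133\right) - \sqrt{9764 + \frac{5559910}{5452247}} = 24348 - \sqrt{\frac{53241299618}{5452247}} = 24348 - \frac{\sqrt{290284716118341646}}{5452247}$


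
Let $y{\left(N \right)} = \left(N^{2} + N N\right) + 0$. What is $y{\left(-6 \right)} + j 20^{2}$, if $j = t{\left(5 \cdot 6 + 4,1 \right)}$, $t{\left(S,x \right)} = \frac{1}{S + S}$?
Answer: $\frac{1324}{17} \approx 77.882$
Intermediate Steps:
$t{\left(S,x \right)} = \frac{1}{2 S}$
$j = \frac{1}{68}$ ($j = \frac{1}{2 \left(5 \cdot 6 + 4\right)} = \frac{1}{2 \left(30 + 4\right)} = \frac{1}{2 \cdot 34} = \frac{1}{2} \cdot \frac{1}{34} = \frac{1}{68} \approx 0.014706$)
$y{\left(N \right)} = 2 N^{2}$ ($y{\left(N \right)} = \left(N^{2} + N^{2}\right) + 0 = 2 N^{2} + 0 = 2 N^{2}$)
$y{\left(-6 \right)} + j 20^{2} = 2 \left(-6\right)^{2} + \frac{20^{2}}{68} = 2 \cdot 36 + \frac{1}{68} \cdot 400 = 72 + \frac{100}{17} = \frac{1324}{17}$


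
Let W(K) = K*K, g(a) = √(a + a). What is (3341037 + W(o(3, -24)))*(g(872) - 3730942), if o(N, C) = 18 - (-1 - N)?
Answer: -12467021042782 + 13366084*√109 ≈ -1.2467e+13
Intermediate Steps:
o(N, C) = 19 + N (o(N, C) = 18 + (1 + N) = 19 + N)
g(a) = √2*√a (g(a) = √(2*a) = √2*√a)
W(K) = K²
(3341037 + W(o(3, -24)))*(g(872) - 3730942) = (3341037 + (19 + 3)²)*(√2*√872 - 3730942) = (3341037 + 22²)*(√2*(2*√218) - 3730942) = (3341037 + 484)*(4*√109 - 3730942) = 3341521*(-3730942 + 4*√109) = -12467021042782 + 13366084*√109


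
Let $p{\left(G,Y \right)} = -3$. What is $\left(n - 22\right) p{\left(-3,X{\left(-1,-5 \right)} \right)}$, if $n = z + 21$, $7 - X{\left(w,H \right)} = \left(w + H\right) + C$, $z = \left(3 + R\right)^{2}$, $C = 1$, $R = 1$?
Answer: $-45$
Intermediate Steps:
$z = 16$ ($z = \left(3 + 1\right)^{2} = 4^{2} = 16$)
$X{\left(w,H \right)} = 6 - H - w$ ($X{\left(w,H \right)} = 7 - \left(\left(w + H\right) + 1\right) = 7 - \left(\left(H + w\right) + 1\right) = 7 - \left(1 + H + w\right) = 6 - H - w$)
$n = 37$ ($n = 16 + 21 = 37$)
$\left(n - 22\right) p{\left(-3,X{\left(-1,-5 \right)} \right)} = \left(37 - 22\right) \left(-3\right) = 15 \left(-3\right) = -45$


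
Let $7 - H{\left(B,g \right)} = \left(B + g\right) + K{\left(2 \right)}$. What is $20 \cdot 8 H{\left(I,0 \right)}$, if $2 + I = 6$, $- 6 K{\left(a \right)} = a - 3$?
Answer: $\frac{1360}{3} \approx 453.33$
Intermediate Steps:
$K{\left(a \right)} = \frac{1}{2} - \frac{a}{6}$ ($K{\left(a \right)} = - \frac{a - 3}{6} = - \frac{-3 + a}{6} = \frac{1}{2} - \frac{a}{6}$)
$I = 4$ ($I = -2 + 6 = 4$)
$H{\left(B,g \right)} = \frac{41}{6} - B - g$ ($H{\left(B,g \right)} = 7 - \left(\left(B + g\right) + \left(\frac{1}{2} - \frac{1}{3}\right)\right) = 7 - \left(\left(B + g\right) + \frac{1}{6}\right) = 7 - \left(\frac{1}{6} + B + g\right) = \frac{41}{6} - B - g$)
$20 \cdot 8 H{\left(I,0 \right)} = 20 \cdot 8 \left(\frac{41}{6} - 4 - 0\right) = 160 \left(\frac{41}{6} - 4 + 0\right) = 160 \cdot \frac{17}{6} = \frac{1360}{3}$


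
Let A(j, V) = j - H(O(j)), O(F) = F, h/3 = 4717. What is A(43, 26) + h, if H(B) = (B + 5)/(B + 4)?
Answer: 667070/47 ≈ 14193.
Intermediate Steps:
h = 14151 (h = 3*4717 = 14151)
H(B) = (5 + B)/(4 + B)
A(j, V) = j - (5 + j)/(4 + j)
A(43, 26) + h = (-5 - 1*43 + 43*(4 + 43))/(4 + 43) + 14151 = (-5 - 43 + 43*47)/47 + 14151 = (-5 - 43 + 2021)/47 + 14151 = (1/47)*1973 + 14151 = 1973/47 + 14151 = 667070/47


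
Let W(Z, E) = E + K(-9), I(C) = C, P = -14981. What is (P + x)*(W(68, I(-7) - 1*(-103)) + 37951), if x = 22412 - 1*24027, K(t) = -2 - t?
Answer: -631544184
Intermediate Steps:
x = -1615 (x = 22412 - 24027 = -1615)
W(Z, E) = 7 + E (W(Z, E) = E + (-2 - 1*(-9)) = E + (-2 + 9) = E + 7 = 7 + E)
(P + x)*(W(68, I(-7) - 1*(-103)) + 37951) = (-14981 - 1615)*((7 + (-7 - 1*(-103))) + 37951) = -16596*((7 + (-7 + 103)) + 37951) = -16596*((7 + 96) + 37951) = -16596*(103 + 37951) = -16596*38054 = -631544184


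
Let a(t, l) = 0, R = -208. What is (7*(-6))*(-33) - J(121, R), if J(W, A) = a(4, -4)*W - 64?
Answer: 1450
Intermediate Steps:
J(W, A) = -64 (J(W, A) = 0*W - 64 = 0 - 64 = -64)
(7*(-6))*(-33) - J(121, R) = (7*(-6))*(-33) - 1*(-64) = -42*(-33) + 64 = 1386 + 64 = 1450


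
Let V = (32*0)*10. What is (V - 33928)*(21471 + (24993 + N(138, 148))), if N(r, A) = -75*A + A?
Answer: -1204851136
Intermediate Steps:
N(r, A) = -74*A
V = 0 (V = 0*10 = 0)
(V - 33928)*(21471 + (24993 + N(138, 148))) = (0 - 33928)*(21471 + (24993 - 74*148)) = -33928*(21471 + (24993 - 10952)) = -33928*(21471 + 14041) = -33928*35512 = -1204851136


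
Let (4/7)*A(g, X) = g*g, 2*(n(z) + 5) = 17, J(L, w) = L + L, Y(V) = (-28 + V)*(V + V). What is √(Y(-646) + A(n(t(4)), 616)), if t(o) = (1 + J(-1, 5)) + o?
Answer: 11*√115151/4 ≈ 933.18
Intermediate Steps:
Y(V) = 2*V*(-28 + V) (Y(V) = (-28 + V)*(2*V) = 2*V*(-28 + V))
J(L, w) = 2*L
t(o) = -1 + o (t(o) = (1 + 2*(-1)) + o = (1 - 2) + o = -1 + o)
n(z) = 7/2 (n(z) = -5 + (½)*17 = -5 + 17/2 = 7/2)
A(g, X) = 7*g²/4 (A(g, X) = 7*(g*g)/4 = 7*g²/4)
√(Y(-646) + A(n(t(4)), 616)) = √(2*(-646)*(-28 - 646) + 7*(7/2)²/4) = √(2*(-646)*(-674) + (7/4)*(49/4)) = √(870808 + 343/16) = √(13933271/16) = 11*√115151/4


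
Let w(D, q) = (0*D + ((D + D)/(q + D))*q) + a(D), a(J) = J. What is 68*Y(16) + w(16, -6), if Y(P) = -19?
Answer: -6476/5 ≈ -1295.2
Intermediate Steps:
w(D, q) = D + 2*D*q/(D + q) (w(D, q) = (0*D + ((D + D)/(q + D))*q) + D = (0 + ((2*D)/(D + q))*q) + D = (0 + (2*D/(D + q))*q) + D = (0 + 2*D*q/(D + q)) + D = 2*D*q/(D + q) + D = D + 2*D*q/(D + q))
68*Y(16) + w(16, -6) = 68*(-19) + 16*(16 + 3*(-6))/(16 - 6) = -1292 + 16*(16 - 18)/10 = -1292 + 16*(1/10)*(-2) = -1292 - 16/5 = -6476/5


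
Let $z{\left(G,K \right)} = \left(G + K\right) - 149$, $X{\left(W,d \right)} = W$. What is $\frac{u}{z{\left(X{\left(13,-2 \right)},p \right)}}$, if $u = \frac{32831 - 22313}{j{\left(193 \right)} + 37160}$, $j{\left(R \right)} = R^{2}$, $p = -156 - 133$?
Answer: $- \frac{3506}{10541275} \approx -0.0003326$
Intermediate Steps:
$p = -289$ ($p = -156 - 133 = -289$)
$z{\left(G,K \right)} = -149 + G + K$
$u = \frac{3506}{24803}$ ($u = \frac{32831 - 22313}{193^{2} + 37160} = \frac{10518}{37249 + 37160} = \frac{10518}{74409} = 10518 \cdot \frac{1}{74409} = \frac{3506}{24803} \approx 0.14135$)
$\frac{u}{z{\left(X{\left(13,-2 \right)},p \right)}} = \frac{3506}{24803 \left(-149 + 13 - 289\right)} = \frac{3506}{24803 \left(-425\right)} = \frac{3506}{24803} \left(- \frac{1}{425}\right) = - \frac{3506}{10541275}$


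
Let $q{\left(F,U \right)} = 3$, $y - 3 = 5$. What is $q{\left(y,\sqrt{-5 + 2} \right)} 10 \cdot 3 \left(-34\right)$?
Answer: $-3060$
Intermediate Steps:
$y = 8$ ($y = 3 + 5 = 8$)
$q{\left(y,\sqrt{-5 + 2} \right)} 10 \cdot 3 \left(-34\right) = 3 \cdot 10 \cdot 3 \left(-34\right) = 3 \cdot 30 \left(-34\right) = 90 \left(-34\right) = -3060$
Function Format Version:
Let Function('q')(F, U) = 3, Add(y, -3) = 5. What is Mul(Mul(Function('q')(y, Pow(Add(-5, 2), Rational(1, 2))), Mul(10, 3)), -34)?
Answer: -3060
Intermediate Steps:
y = 8 (y = Add(3, 5) = 8)
Mul(Mul(Function('q')(y, Pow(Add(-5, 2), Rational(1, 2))), Mul(10, 3)), -34) = Mul(Mul(3, Mul(10, 3)), -34) = Mul(Mul(3, 30), -34) = Mul(90, -34) = -3060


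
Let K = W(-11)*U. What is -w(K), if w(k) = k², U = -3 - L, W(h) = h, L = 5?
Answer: -7744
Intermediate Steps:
U = -8 (U = -3 - 1*5 = -3 - 5 = -8)
K = 88 (K = -11*(-8) = 88)
-w(K) = -1*88² = -1*7744 = -7744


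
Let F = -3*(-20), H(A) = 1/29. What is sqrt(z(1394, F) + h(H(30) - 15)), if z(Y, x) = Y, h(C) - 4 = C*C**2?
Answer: I*sqrt(1381869778)/841 ≈ 44.202*I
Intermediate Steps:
H(A) = 1/29
F = 60
h(C) = 4 + C**3 (h(C) = 4 + C*C**2 = 4 + C**3)
sqrt(z(1394, F) + h(H(30) - 15)) = sqrt(1394 + (4 + (1/29 - 15)**3)) = sqrt(1394 + (4 + (-434/29)**3)) = sqrt(1394 + (4 - 81746504/24389)) = sqrt(1394 - 81648948/24389) = sqrt(-47650682/24389) = I*sqrt(1381869778)/841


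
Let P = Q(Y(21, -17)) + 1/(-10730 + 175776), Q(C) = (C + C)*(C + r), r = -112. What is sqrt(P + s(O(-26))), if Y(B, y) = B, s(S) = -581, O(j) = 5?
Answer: I*sqrt(119938521691702)/165046 ≈ 66.355*I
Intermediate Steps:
Q(C) = 2*C*(-112 + C) (Q(C) = (C + C)*(C - 112) = (2*C)*(-112 + C) = 2*C*(-112 + C))
P = -630805811/165046 (P = 2*21*(-112 + 21) + 1/(-10730 + 175776) = 2*21*(-91) + 1/165046 = -3822 + 1/165046 = -630805811/165046 ≈ -3822.0)
sqrt(P + s(O(-26))) = sqrt(-630805811/165046 - 581) = sqrt(-726697537/165046) = I*sqrt(119938521691702)/165046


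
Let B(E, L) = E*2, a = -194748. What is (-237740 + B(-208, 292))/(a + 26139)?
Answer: 238156/168609 ≈ 1.4125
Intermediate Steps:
B(E, L) = 2*E
(-237740 + B(-208, 292))/(a + 26139) = (-237740 + 2*(-208))/(-194748 + 26139) = (-237740 - 416)/(-168609) = -238156*(-1/168609) = 238156/168609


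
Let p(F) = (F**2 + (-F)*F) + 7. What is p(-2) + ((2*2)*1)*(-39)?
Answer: -149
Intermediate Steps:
p(F) = 7 (p(F) = (F**2 - F**2) + 7 = 0 + 7 = 7)
p(-2) + ((2*2)*1)*(-39) = 7 + ((2*2)*1)*(-39) = 7 + (4*1)*(-39) = 7 + 4*(-39) = 7 - 156 = -149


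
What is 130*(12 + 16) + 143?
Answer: 3783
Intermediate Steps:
130*(12 + 16) + 143 = 130*28 + 143 = 3640 + 143 = 3783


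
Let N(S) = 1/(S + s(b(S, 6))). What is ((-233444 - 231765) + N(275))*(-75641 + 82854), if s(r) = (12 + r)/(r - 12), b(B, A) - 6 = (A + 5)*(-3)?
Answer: -12012877917091/3580 ≈ -3.3556e+9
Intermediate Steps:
b(B, A) = -9 - 3*A (b(B, A) = 6 + (A + 5)*(-3) = 6 + (5 + A)*(-3) = 6 + (-15 - 3*A) = -9 - 3*A)
s(r) = (12 + r)/(-12 + r)
N(S) = 1/(5/13 + S) (N(S) = 1/(S + (12 + (-9 - 3*6))/(-12 + (-9 - 3*6))) = 1/(S + (12 + (-9 - 18))/(-12 + (-9 - 18))) = 1/(S + (12 - 27)/(-12 - 27)) = 1/(S - 15/(-39)) = 1/(S - 1/39*(-15)) = 1/(S + 5/13) = 1/(5/13 + S))
((-233444 - 231765) + N(275))*(-75641 + 82854) = ((-233444 - 231765) + 13/(5 + 13*275))*(-75641 + 82854) = (-465209 + 13/(5 + 3575))*7213 = (-465209 + 13/3580)*7213 = -1665448207/3580*7213 = -12012877917091/3580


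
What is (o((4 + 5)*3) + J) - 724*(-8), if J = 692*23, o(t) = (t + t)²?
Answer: 24624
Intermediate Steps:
o(t) = 4*t² (o(t) = (2*t)² = 4*t²)
J = 15916
(o((4 + 5)*3) + J) - 724*(-8) = (4*((4 + 5)*3)² + 15916) - 724*(-8) = (4*(9*3)² + 15916) + 5792 = (4*27² + 15916) + 5792 = (4*729 + 15916) + 5792 = (2916 + 15916) + 5792 = 18832 + 5792 = 24624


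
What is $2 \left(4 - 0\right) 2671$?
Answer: $21368$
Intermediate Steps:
$2 \left(4 - 0\right) 2671 = 2 \left(4 + \left(-2 + 2\right)\right) 2671 = 2 \left(4 + 0\right) 2671 = 2 \cdot 4 \cdot 2671 = 8 \cdot 2671 = 21368$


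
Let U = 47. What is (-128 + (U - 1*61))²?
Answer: 20164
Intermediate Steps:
(-128 + (U - 1*61))² = (-128 + (47 - 1*61))² = (-128 + (47 - 61))² = (-128 - 14)² = (-142)² = 20164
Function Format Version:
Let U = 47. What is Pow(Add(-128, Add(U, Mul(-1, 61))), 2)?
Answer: 20164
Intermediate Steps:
Pow(Add(-128, Add(U, Mul(-1, 61))), 2) = Pow(Add(-128, Add(47, Mul(-1, 61))), 2) = Pow(Add(-128, Add(47, -61)), 2) = Pow(Add(-128, -14), 2) = Pow(-142, 2) = 20164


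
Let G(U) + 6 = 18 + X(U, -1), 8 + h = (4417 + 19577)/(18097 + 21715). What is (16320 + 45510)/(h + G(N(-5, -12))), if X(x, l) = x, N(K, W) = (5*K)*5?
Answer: -1230787980/2396629 ≈ -513.55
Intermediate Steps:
N(K, W) = 25*K
h = -147251/19906 (h = -8 + (4417 + 19577)/(18097 + 21715) = -8 + 23994/39812 = -8 + 23994*(1/39812) = -8 + 11997/19906 = -147251/19906 ≈ -7.3973)
G(U) = 12 + U (G(U) = -6 + (18 + U) = 12 + U)
(16320 + 45510)/(h + G(N(-5, -12))) = (16320 + 45510)/(-147251/19906 + (12 + 25*(-5))) = 61830/(-147251/19906 + (12 - 125)) = 61830/(-147251/19906 - 113) = 61830/(-2396629/19906) = 61830*(-19906/2396629) = -1230787980/2396629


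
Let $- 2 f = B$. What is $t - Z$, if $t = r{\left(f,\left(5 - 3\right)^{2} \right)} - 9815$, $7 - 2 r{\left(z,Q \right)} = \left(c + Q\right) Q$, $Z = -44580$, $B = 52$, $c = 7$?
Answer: $\frac{69493}{2} \approx 34747.0$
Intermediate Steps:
$f = -26$ ($f = \left(- \frac{1}{2}\right) 52 = -26$)
$r{\left(z,Q \right)} = \frac{7}{2} - \frac{Q \left(7 + Q\right)}{2}$ ($r{\left(z,Q \right)} = \frac{7}{2} - \frac{\left(7 + Q\right) Q}{2} = \frac{7}{2} - \frac{Q \left(7 + Q\right)}{2}$)
$t = - \frac{19667}{2}$ ($t = \left(\frac{7}{2} - \frac{7 \left(5 - 3\right)^{2}}{2} - \frac{\left(\left(5 - 3\right)^{2}\right)^{2}}{2}\right) - 9815 = \left(\frac{7}{2} - \frac{7 \cdot 2^{2}}{2} - \frac{\left(2^{2}\right)^{2}}{2}\right) - 9815 = \left(\frac{7}{2} - 14 - \frac{4^{2}}{2}\right) - 9815 = \left(\frac{7}{2} - 14 - 8\right) - 9815 = - \frac{37}{2} - 9815 = - \frac{19667}{2} \approx -9833.5$)
$t - Z = - \frac{19667}{2} - -44580 = - \frac{19667}{2} + 44580 = \frac{69493}{2}$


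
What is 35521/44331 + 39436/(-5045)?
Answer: -1569033871/223649895 ≈ -7.0156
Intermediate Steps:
35521/44331 + 39436/(-5045) = 35521*(1/44331) + 39436*(-1/5045) = 35521/44331 - 39436/5045 = -1569033871/223649895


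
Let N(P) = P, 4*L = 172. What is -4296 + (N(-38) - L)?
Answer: -4377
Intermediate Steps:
L = 43 (L = (1/4)*172 = 43)
-4296 + (N(-38) - L) = -4296 + (-38 - 1*43) = -4296 + (-38 - 43) = -4296 - 81 = -4377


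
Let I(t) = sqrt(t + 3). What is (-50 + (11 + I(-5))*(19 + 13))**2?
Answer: 89156 + 19328*I*sqrt(2) ≈ 89156.0 + 27334.0*I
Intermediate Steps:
I(t) = sqrt(3 + t)
(-50 + (11 + I(-5))*(19 + 13))**2 = (-50 + (11 + sqrt(3 - 5))*(19 + 13))**2 = (-50 + (11 + sqrt(-2))*32)**2 = (-50 + (11 + I*sqrt(2))*32)**2 = (-50 + (352 + 32*I*sqrt(2)))**2 = (302 + 32*I*sqrt(2))**2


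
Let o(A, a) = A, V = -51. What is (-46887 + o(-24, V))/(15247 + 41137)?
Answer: -46911/56384 ≈ -0.83199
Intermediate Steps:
(-46887 + o(-24, V))/(15247 + 41137) = (-46887 - 24)/(15247 + 41137) = -46911/56384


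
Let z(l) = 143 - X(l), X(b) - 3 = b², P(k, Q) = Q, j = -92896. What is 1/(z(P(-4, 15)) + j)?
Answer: -1/92981 ≈ -1.0755e-5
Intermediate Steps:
X(b) = 3 + b²
z(l) = 140 - l² (z(l) = 143 - (3 + l²) = 143 + (-3 - l²) = 140 - l²)
1/(z(P(-4, 15)) + j) = 1/((140 - 1*15²) - 92896) = 1/((140 - 1*225) - 92896) = 1/((140 - 225) - 92896) = 1/(-85 - 92896) = 1/(-92981) = -1/92981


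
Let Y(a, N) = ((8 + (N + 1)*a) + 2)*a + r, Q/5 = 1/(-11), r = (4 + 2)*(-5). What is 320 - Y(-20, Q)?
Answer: 3650/11 ≈ 331.82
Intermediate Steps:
r = -30 (r = 6*(-5) = -30)
Q = -5/11 (Q = 5/(-11) = 5*(-1/11) = -5/11 ≈ -0.45455)
Y(a, N) = -30 + a*(10 + a*(1 + N)) (Y(a, N) = ((8 + (N + 1)*a) + 2)*a - 30 = ((8 + (1 + N)*a) + 2)*a - 30 = ((8 + a*(1 + N)) + 2)*a - 30 = (10 + a*(1 + N))*a - 30 = a*(10 + a*(1 + N)) - 30 = -30 + a*(10 + a*(1 + N)))
320 - Y(-20, Q) = 320 - (-30 + (-20)² + 10*(-20) - 5/11*(-20)²) = 320 - (-30 + 400 - 200 - 5/11*400) = 320 - (-30 + 400 - 200 - 2000/11) = 320 - 1*(-130/11) = 320 + 130/11 = 3650/11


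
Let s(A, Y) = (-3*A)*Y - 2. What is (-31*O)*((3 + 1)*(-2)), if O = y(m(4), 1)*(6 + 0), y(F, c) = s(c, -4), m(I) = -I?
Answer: 14880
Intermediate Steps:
s(A, Y) = -2 - 3*A*Y (s(A, Y) = -3*A*Y - 2 = -2 - 3*A*Y)
y(F, c) = -2 + 12*c (y(F, c) = -2 - 3*c*(-4) = -2 + 12*c)
O = 60 (O = (-2 + 12*1)*(6 + 0) = (-2 + 12)*6 = 10*6 = 60)
(-31*O)*((3 + 1)*(-2)) = (-31*60)*((3 + 1)*(-2)) = -7440*(-2) = -1860*(-8) = 14880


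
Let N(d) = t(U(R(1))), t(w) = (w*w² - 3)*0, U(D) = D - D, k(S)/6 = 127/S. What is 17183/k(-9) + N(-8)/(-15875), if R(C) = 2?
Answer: -51549/254 ≈ -202.95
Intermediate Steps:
k(S) = 762/S (k(S) = 6*(127/S) = 762/S)
U(D) = 0
t(w) = 0 (t(w) = (w³ - 3)*0 = (-3 + w³)*0 = 0)
N(d) = 0
17183/k(-9) + N(-8)/(-15875) = 17183/((762/(-9))) + 0/(-15875) = 17183/((762*(-⅑))) + 0*(-1/15875) = 17183/(-254/3) + 0 = 17183*(-3/254) + 0 = -51549/254 + 0 = -51549/254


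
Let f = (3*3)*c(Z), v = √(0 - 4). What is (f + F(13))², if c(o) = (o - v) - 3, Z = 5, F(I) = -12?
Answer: -288 - 216*I ≈ -288.0 - 216.0*I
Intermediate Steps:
v = 2*I (v = √(-4) = 2*I ≈ 2.0*I)
c(o) = -3 + o - 2*I (c(o) = (o - 2*I) - 3 = -3 + o - 2*I)
f = 18 - 18*I (f = (3*3)*(-3 + 5 - 2*I) = 9*(2 - 2*I) = 18 - 18*I ≈ 18.0 - 18.0*I)
(f + F(13))² = ((18 - 18*I) - 12)² = (6 - 18*I)²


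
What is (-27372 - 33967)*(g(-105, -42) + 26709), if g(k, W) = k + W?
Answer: -1629286518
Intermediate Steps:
g(k, W) = W + k
(-27372 - 33967)*(g(-105, -42) + 26709) = (-27372 - 33967)*((-42 - 105) + 26709) = -61339*(-147 + 26709) = -61339*26562 = -1629286518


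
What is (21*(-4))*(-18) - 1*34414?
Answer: -32902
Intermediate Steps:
(21*(-4))*(-18) - 1*34414 = -84*(-18) - 34414 = 1512 - 34414 = -32902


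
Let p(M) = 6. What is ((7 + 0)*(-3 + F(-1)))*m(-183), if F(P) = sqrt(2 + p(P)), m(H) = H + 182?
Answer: 21 - 14*sqrt(2) ≈ 1.2010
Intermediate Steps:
m(H) = 182 + H
F(P) = 2*sqrt(2) (F(P) = sqrt(2 + 6) = sqrt(8) = 2*sqrt(2))
((7 + 0)*(-3 + F(-1)))*m(-183) = ((7 + 0)*(-3 + 2*sqrt(2)))*(182 - 183) = (7*(-3 + 2*sqrt(2)))*(-1) = (-21 + 14*sqrt(2))*(-1) = 21 - 14*sqrt(2)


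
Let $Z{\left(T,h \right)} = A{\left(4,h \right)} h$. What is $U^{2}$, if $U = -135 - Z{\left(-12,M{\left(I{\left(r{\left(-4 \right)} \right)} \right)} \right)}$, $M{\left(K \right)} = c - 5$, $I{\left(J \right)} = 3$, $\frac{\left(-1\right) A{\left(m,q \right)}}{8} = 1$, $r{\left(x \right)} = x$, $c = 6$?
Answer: $16129$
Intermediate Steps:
$A{\left(m,q \right)} = -8$ ($A{\left(m,q \right)} = \left(-8\right) 1 = -8$)
$M{\left(K \right)} = 1$ ($M{\left(K \right)} = 6 - 5 = 1$)
$Z{\left(T,h \right)} = - 8 h$
$U = -127$ ($U = -135 - \left(-8\right) 1 = -135 - -8 = -135 + 8 = -127$)
$U^{2} = \left(-127\right)^{2} = 16129$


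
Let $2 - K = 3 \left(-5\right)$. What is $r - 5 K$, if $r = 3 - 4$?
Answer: $-86$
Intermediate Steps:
$r = -1$
$K = 17$ ($K = 2 - 3 \left(-5\right) = 2 - -15 = 2 + 15 = 17$)
$r - 5 K = -1 - 85 = -86$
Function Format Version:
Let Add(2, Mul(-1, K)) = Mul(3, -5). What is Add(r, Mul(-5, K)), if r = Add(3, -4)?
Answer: -86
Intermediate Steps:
r = -1
K = 17 (K = Add(2, Mul(-1, Mul(3, -5))) = Add(2, Mul(-1, -15)) = Add(2, 15) = 17)
Add(r, Mul(-5, K)) = Add(-1, Mul(-5, 17)) = Add(-1, -85) = -86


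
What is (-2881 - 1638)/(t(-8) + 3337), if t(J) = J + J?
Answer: -4519/3321 ≈ -1.3607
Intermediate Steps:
t(J) = 2*J
(-2881 - 1638)/(t(-8) + 3337) = (-2881 - 1638)/(2*(-8) + 3337) = -4519/(-16 + 3337) = -4519/3321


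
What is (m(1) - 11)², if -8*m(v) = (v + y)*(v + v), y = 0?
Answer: 2025/16 ≈ 126.56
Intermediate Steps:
m(v) = -v²/4 (m(v) = -(v + 0)*(v + v)/8 = -v*2*v/8 = -v²/4)
(m(1) - 11)² = (-¼*1² - 11)² = (-¼*1 - 11)² = (-¼ - 11)² = (-45/4)² = 2025/16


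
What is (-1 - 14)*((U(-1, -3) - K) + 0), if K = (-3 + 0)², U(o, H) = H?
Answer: 180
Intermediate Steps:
K = 9 (K = (-3)² = 9)
(-1 - 14)*((U(-1, -3) - K) + 0) = (-1 - 14)*((-3 - 1*9) + 0) = -15*((-3 - 9) + 0) = -15*(-12 + 0) = -15*(-12) = 180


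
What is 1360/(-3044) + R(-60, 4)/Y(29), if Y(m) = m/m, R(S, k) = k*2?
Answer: 5748/761 ≈ 7.5532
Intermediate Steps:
R(S, k) = 2*k
Y(m) = 1
1360/(-3044) + R(-60, 4)/Y(29) = 1360/(-3044) + (2*4)/1 = 1360*(-1/3044) + 8*1 = -340/761 + 8 = 5748/761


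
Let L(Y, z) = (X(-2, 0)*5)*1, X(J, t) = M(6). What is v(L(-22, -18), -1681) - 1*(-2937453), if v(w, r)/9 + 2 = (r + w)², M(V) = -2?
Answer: 28672764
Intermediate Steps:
X(J, t) = -2
L(Y, z) = -10 (L(Y, z) = -2*5*1 = -10*1 = -10)
v(w, r) = -18 + 9*(r + w)²
v(L(-22, -18), -1681) - 1*(-2937453) = (-18 + 9*(-1681 - 10)²) - 1*(-2937453) = (-18 + 9*(-1691)²) + 2937453 = (-18 + 9*2859481) + 2937453 = (-18 + 25735329) + 2937453 = 25735311 + 2937453 = 28672764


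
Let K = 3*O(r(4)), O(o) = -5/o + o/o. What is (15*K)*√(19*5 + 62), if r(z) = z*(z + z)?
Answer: 1215*√157/32 ≈ 475.75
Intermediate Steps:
r(z) = 2*z² (r(z) = z*(2*z) = 2*z²)
O(o) = 1 - 5/o (O(o) = -5/o + 1 = 1 - 5/o)
K = 81/32 (K = 3*((-5 + 2*4²)/((2*4²))) = 3*((-5 + 2*16)/((2*16))) = 3*((-5 + 32)/32) = 3*((1/32)*27) = 3*(27/32) = 81/32 ≈ 2.5313)
(15*K)*√(19*5 + 62) = (15*(81/32))*√(19*5 + 62) = 1215*√(95 + 62)/32 = 1215*√157/32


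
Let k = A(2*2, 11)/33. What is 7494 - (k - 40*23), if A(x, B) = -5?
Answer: 277667/33 ≈ 8414.2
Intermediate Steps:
k = -5/33 ≈ -0.15152
7494 - (k - 40*23) = 7494 - (-5/33 - 40*23) = 7494 - (-5/33 - 920) = 7494 - 1*(-30365/33) = 7494 + 30365/33 = 277667/33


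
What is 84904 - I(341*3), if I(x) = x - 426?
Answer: 84307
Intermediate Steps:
I(x) = -426 + x
84904 - I(341*3) = 84904 - (-426 + 341*3) = 84904 - (-426 + 1023) = 84904 - 1*597 = 84904 - 597 = 84307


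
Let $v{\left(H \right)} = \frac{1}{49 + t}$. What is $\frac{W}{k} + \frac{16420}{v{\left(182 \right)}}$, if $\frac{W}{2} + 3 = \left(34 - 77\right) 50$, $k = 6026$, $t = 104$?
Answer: $\frac{7569437227}{3013} \approx 2.5123 \cdot 10^{6}$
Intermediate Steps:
$v{\left(H \right)} = \frac{1}{153}$ ($v{\left(H \right)} = \frac{1}{49 + 104} = \frac{1}{153}$)
$W = -4306$ ($W = -6 + 2 \left(34 - 77\right) 50 = -6 + 2 \left(\left(-43\right) 50\right) = -6 + 2 \left(-2150\right) = -6 - 4300 = -4306$)
$\frac{W}{k} + \frac{16420}{v{\left(182 \right)}} = - \frac{4306}{6026} + 16420 \frac{1}{\frac{1}{153}} = \left(-4306\right) \frac{1}{6026} + 16420 \cdot 153 = - \frac{2153}{3013} + 2512260 = \frac{7569437227}{3013}$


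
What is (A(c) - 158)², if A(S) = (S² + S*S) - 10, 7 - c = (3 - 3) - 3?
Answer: 1024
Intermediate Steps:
c = 10 (c = 7 - ((3 - 3) - 3) = 7 - (0 - 3) = 7 - 1*(-3) = 7 + 3 = 10)
A(S) = -10 + 2*S² (A(S) = (S² + S²) - 10 = 2*S² - 10 = -10 + 2*S²)
(A(c) - 158)² = ((-10 + 2*10²) - 158)² = ((-10 + 2*100) - 158)² = ((-10 + 200) - 158)² = (190 - 158)² = 32² = 1024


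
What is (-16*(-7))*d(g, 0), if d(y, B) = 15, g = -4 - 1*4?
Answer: 1680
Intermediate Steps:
g = -8 (g = -4 - 4 = -8)
(-16*(-7))*d(g, 0) = -16*(-7)*15 = 112*15 = 1680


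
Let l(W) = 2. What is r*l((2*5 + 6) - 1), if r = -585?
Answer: -1170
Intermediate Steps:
r*l((2*5 + 6) - 1) = -585*2 = -1170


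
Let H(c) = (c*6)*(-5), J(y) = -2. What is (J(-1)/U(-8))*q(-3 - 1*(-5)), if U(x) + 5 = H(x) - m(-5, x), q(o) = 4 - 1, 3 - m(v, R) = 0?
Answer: -3/116 ≈ -0.025862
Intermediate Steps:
m(v, R) = 3 (m(v, R) = 3 - 1*0 = 3 + 0 = 3)
H(c) = -30*c (H(c) = (6*c)*(-5) = -30*c)
q(o) = 3
U(x) = -8 - 30*x (U(x) = -5 + (-30*x - 1*3) = -5 + (-30*x - 3) = -5 + (-3 - 30*x) = -8 - 30*x)
(J(-1)/U(-8))*q(-3 - 1*(-5)) = -2/(-8 - 30*(-8))*3 = -2/(-8 + 240)*3 = -2/232*3 = -2*1/232*3 = -1/116*3 = -3/116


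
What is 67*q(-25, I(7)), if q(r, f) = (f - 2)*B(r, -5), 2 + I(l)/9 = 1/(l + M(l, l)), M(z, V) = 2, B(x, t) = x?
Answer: 31825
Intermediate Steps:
I(l) = -18 + 9/(2 + l) (I(l) = -18 + 9/(l + 2) = -18 + 9/(2 + l))
q(r, f) = r*(-2 + f) (q(r, f) = (f - 2)*r = (-2 + f)*r = r*(-2 + f))
67*q(-25, I(7)) = 67*(-25*(-2 + 9*(-3 - 2*7)/(2 + 7))) = 67*(-25*(-2 + 9*(-3 - 14)/9)) = 67*(-25*(-2 + 9*(1/9)*(-17))) = 67*(-25*(-2 - 17)) = 67*(-25*(-19)) = 67*475 = 31825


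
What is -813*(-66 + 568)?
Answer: -408126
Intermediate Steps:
-813*(-66 + 568) = -813*502 = -408126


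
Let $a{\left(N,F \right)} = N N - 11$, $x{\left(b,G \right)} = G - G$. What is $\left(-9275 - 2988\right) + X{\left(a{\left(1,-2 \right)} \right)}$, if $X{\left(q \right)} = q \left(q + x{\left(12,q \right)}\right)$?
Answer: $-12163$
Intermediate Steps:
$x{\left(b,G \right)} = 0$
$a{\left(N,F \right)} = -11 + N^{2}$ ($a{\left(N,F \right)} = N^{2} - 11 = -11 + N^{2}$)
$X{\left(q \right)} = q^{2}$ ($X{\left(q \right)} = q \left(q + 0\right) = q q = q^{2}$)
$\left(-9275 - 2988\right) + X{\left(a{\left(1,-2 \right)} \right)} = \left(-9275 - 2988\right) + \left(-11 + 1^{2}\right)^{2} = -12263 + \left(-11 + 1\right)^{2} = -12263 + \left(-10\right)^{2} = -12263 + 100 = -12163$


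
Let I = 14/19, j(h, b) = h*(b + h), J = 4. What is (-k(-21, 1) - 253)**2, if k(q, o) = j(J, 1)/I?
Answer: 3845521/49 ≈ 78480.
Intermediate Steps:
I = 14/19 (I = 14*(1/19) = 14/19 ≈ 0.73684)
k(q, o) = 190/7 (k(q, o) = (4*(1 + 4))/(14/19) = (4*5)*(19/14) = 20*(19/14) = 190/7)
(-k(-21, 1) - 253)**2 = (-1*190/7 - 253)**2 = (-190/7 - 253)**2 = (-1961/7)**2 = 3845521/49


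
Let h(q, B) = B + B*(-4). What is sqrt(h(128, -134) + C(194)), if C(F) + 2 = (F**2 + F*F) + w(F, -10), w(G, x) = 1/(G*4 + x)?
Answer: sqrt(44401000798)/766 ≈ 275.09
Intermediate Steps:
w(G, x) = 1/(x + 4*G) (w(G, x) = 1/(4*G + x) = 1/(x + 4*G))
h(q, B) = -3*B (h(q, B) = B - 4*B = -3*B)
C(F) = -2 + 1/(-10 + 4*F) + 2*F**2 (C(F) = -2 + ((F**2 + F*F) + 1/(-10 + 4*F)) = -2 + ((F**2 + F**2) + 1/(-10 + 4*F)) = -2 + (2*F**2 + 1/(-10 + 4*F)) = -2 + (1/(-10 + 4*F) + 2*F**2) = -2 + 1/(-10 + 4*F) + 2*F**2)
sqrt(h(128, -134) + C(194)) = sqrt(-3*(-134) + (1 + 4*(-1 + 194**2)*(-5 + 2*194))/(2*(-5 + 2*194))) = sqrt(402 + (1 + 4*(-1 + 37636)*(-5 + 388))/(2*(-5 + 388))) = sqrt(402 + (1/2)*(1 + 4*37635*383)/383) = sqrt(402 + (1/2)*(1/383)*(1 + 57656820)) = sqrt(402 + (1/2)*(1/383)*57656821) = sqrt(402 + 57656821/766) = sqrt(57964753/766) = sqrt(44401000798)/766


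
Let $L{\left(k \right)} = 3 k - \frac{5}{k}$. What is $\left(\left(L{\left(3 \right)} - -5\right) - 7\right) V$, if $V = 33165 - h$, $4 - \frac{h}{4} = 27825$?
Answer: $\frac{2311184}{3} \approx 7.704 \cdot 10^{5}$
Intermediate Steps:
$h = -111284$ ($h = 16 - 111300 = -111284$)
$L{\left(k \right)} = - \frac{5}{k} + 3 k$
$V = 144449$ ($V = 33165 - -111284 = 33165 + 111284 = 144449$)
$\left(\left(L{\left(3 \right)} - -5\right) - 7\right) V = \left(\left(\left(- \frac{5}{3} + 3 \cdot 3\right) - -5\right) - 7\right) 144449 = \left(\left(\left(\left(-5\right) \frac{1}{3} + 9\right) + 5\right) - 7\right) 144449 = \left(\left(\left(- \frac{5}{3} + 9\right) + 5\right) - 7\right) 144449 = \left(\left(\frac{22}{3} + 5\right) - 7\right) 144449 = \left(\frac{37}{3} - 7\right) 144449 = \frac{16}{3} \cdot 144449 = \frac{2311184}{3}$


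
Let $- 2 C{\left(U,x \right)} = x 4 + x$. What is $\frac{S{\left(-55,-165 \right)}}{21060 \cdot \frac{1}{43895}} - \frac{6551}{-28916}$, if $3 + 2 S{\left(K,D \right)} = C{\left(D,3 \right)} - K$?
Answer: $\frac{5675834611}{121794192} \approx 46.602$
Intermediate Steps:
$C{\left(U,x \right)} = - \frac{5 x}{2}$ ($C{\left(U,x \right)} = - \frac{x 4 + x}{2} = - \frac{4 x + x}{2} = - \frac{5 x}{2}$)
$S{\left(K,D \right)} = - \frac{21}{4} - \frac{K}{2}$ ($S{\left(K,D \right)} = - \frac{3}{2} + \frac{\left(- \frac{5}{2}\right) 3 - K}{2} = - \frac{3}{2} + \frac{- \frac{15}{2} - K}{2} = - \frac{3}{2} - \left(\frac{15}{4} + \frac{K}{2}\right) = - \frac{21}{4} - \frac{K}{2}$)
$\frac{S{\left(-55,-165 \right)}}{21060 \cdot \frac{1}{43895}} - \frac{6551}{-28916} = \frac{- \frac{21}{4} - - \frac{55}{2}}{21060 \cdot \frac{1}{43895}} - \frac{6551}{-28916} = \frac{- \frac{21}{4} + \frac{55}{2}}{21060 \cdot \frac{1}{43895}} - - \frac{6551}{28916} = \frac{89}{4 \cdot \frac{4212}{8779}} + \frac{6551}{28916} = \frac{89}{4} \cdot \frac{8779}{4212} + \frac{6551}{28916} = \frac{781331}{16848} + \frac{6551}{28916} = \frac{5675834611}{121794192}$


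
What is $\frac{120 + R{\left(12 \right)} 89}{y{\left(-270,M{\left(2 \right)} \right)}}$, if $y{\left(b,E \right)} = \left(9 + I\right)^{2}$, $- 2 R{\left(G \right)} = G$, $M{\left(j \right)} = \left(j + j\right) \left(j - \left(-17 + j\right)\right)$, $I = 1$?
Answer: $- \frac{207}{50} \approx -4.14$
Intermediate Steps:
$M{\left(j \right)} = 34 j$ ($M{\left(j \right)} = 2 j 17 = 34 j$)
$R{\left(G \right)} = - \frac{G}{2}$
$y{\left(b,E \right)} = 100$ ($y{\left(b,E \right)} = \left(9 + 1\right)^{2} = 10^{2} = 100$)
$\frac{120 + R{\left(12 \right)} 89}{y{\left(-270,M{\left(2 \right)} \right)}} = \frac{120 + \left(- \frac{1}{2}\right) 12 \cdot 89}{100} = \left(120 - 534\right) \frac{1}{100} = \left(-414\right) \frac{1}{100} = - \frac{207}{50}$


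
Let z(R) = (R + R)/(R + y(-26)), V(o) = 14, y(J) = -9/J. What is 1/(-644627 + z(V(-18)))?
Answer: -373/240445143 ≈ -1.5513e-6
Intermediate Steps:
z(R) = 2*R/(9/26 + R) (z(R) = (R + R)/(R - 9/(-26)) = (2*R)/(R - 9*(-1/26)) = (2*R)/(R + 9/26) = (2*R)/(9/26 + R) = 2*R/(9/26 + R))
1/(-644627 + z(V(-18))) = 1/(-644627 + 52*14/(9 + 26*14)) = 1/(-644627 + 52*14/(9 + 364)) = 1/(-644627 + 52*14/373) = 1/(-644627 + 52*14*(1/373)) = 1/(-644627 + 728/373) = 1/(-240445143/373) = -373/240445143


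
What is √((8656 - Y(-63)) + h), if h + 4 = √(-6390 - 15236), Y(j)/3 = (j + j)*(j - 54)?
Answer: √(-35574 + I*√21626) ≈ 0.3898 + 188.61*I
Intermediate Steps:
Y(j) = 6*j*(-54 + j) (Y(j) = 3*((j + j)*(j - 54)) = 3*((2*j)*(-54 + j)) = 3*(2*j*(-54 + j)) = 6*j*(-54 + j))
h = -4 + I*√21626 (h = -4 + √(-6390 - 15236) = -4 + √(-21626) = -4 + I*√21626 ≈ -4.0 + 147.06*I)
√((8656 - Y(-63)) + h) = √((8656 - 6*(-63)*(-54 - 63)) + (-4 + I*√21626)) = √((8656 - 6*(-63)*(-117)) + (-4 + I*√21626)) = √((8656 - 1*44226) + (-4 + I*√21626)) = √((8656 - 44226) + (-4 + I*√21626)) = √(-35570 + (-4 + I*√21626)) = √(-35574 + I*√21626)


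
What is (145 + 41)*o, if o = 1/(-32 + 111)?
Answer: 186/79 ≈ 2.3544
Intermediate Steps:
o = 1/79 ≈ 0.012658
(145 + 41)*o = (145 + 41)*(1/79) = 186*(1/79) = 186/79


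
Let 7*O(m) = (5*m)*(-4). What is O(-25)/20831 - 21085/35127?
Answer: -3056987945/5122113759 ≈ -0.59682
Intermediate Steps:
O(m) = -20*m/7 (O(m) = ((5*m)*(-4))/7 = (-20*m)/7 = -20*m/7)
O(-25)/20831 - 21085/35127 = -20/7*(-25)/20831 - 21085/35127 = (500/7)*(1/20831) - 21085*1/35127 = 500/145817 - 21085/35127 = -3056987945/5122113759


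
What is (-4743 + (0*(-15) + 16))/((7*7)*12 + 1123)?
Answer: -163/59 ≈ -2.7627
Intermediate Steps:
(-4743 + (0*(-15) + 16))/((7*7)*12 + 1123) = (-4743 + (0 + 16))/(49*12 + 1123) = (-4743 + 16)/(588 + 1123) = -4727/1711 = -4727*1/1711 = -163/59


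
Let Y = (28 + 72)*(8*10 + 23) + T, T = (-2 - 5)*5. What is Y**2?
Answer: 105370225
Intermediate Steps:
T = -35 (T = -7*5 = -35)
Y = 10265 (Y = (28 + 72)*(8*10 + 23) - 35 = 100*(80 + 23) - 35 = 100*103 - 35 = 10300 - 35 = 10265)
Y**2 = 10265**2 = 105370225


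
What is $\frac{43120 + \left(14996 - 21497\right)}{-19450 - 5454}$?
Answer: $- \frac{3329}{2264} \approx -1.4704$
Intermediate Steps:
$\frac{43120 + \left(14996 - 21497\right)}{-19450 - 5454} = \frac{43120 - 6501}{-24904} = 36619 \left(- \frac{1}{24904}\right) = - \frac{3329}{2264}$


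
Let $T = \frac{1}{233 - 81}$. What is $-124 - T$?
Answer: $- \frac{18849}{152} \approx -124.01$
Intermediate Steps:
$T = \frac{1}{152} \approx 0.0065789$
$-124 - T = -124 - \frac{1}{152} = - \frac{18849}{152}$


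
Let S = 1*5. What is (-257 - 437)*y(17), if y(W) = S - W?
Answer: 8328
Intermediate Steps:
S = 5
y(W) = 5 - W
(-257 - 437)*y(17) = (-257 - 437)*(5 - 1*17) = -694*(5 - 17) = -694*(-12) = 8328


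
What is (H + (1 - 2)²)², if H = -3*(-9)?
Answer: 784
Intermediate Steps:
H = 27
(H + (1 - 2)²)² = (27 + (1 - 2)²)² = (27 + (-1)²)² = (27 + 1)² = 28² = 784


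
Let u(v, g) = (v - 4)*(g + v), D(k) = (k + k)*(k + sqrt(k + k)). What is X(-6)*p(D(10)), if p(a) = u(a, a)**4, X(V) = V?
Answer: -2237418002448384000000 - 999776820658176000000*sqrt(5) ≈ -4.4730e+21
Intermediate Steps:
D(k) = 2*k*(k + sqrt(2)*sqrt(k)) (D(k) = (2*k)*(k + sqrt(2*k)) = (2*k)*(k + sqrt(2)*sqrt(k)) = 2*k*(k + sqrt(2)*sqrt(k)))
u(v, g) = (-4 + v)*(g + v)
p(a) = (-8*a + 2*a**2)**4 (p(a) = (a**2 - 4*a - 4*a + a*a)**4 = (a**2 - 4*a - 4*a + a**2)**4 = (-8*a + 2*a**2)**4)
X(-6)*p(D(10)) = -96*(2*10**2 + 2*sqrt(2)*10**(3/2))**4*(-4 + (2*10**2 + 2*sqrt(2)*10**(3/2)))**4 = -96*(2*100 + 2*sqrt(2)*(10*sqrt(10)))**4*(-4 + (2*100 + 2*sqrt(2)*(10*sqrt(10))))**4 = -96*(200 + 40*sqrt(5))**4*(-4 + (200 + 40*sqrt(5)))**4 = -96*(200 + 40*sqrt(5))**4*(196 + 40*sqrt(5))**4 = -96*(196 + 40*sqrt(5))**4*(200 + 40*sqrt(5))**4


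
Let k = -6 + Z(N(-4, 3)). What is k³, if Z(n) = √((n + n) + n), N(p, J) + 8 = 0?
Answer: 216 + 168*I*√6 ≈ 216.0 + 411.51*I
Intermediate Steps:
N(p, J) = -8 (N(p, J) = -8 + 0 = -8)
Z(n) = √3*√n (Z(n) = √(2*n + n) = √(3*n) = √3*√n)
k = -6 + 2*I*√6 (k = -6 + √3*√(-8) = -6 + √3*(2*I*√2) = -6 + 2*I*√6 ≈ -6.0 + 4.899*I)
k³ = (-6 + 2*I*√6)³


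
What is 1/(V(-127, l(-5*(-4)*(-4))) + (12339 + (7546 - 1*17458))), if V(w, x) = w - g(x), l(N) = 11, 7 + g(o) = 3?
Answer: 1/2304 ≈ 0.00043403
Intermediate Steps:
g(o) = -4 (g(o) = -7 + 3 = -4)
V(w, x) = 4 + w (V(w, x) = w - 1*(-4) = w + 4 = 4 + w)
1/(V(-127, l(-5*(-4)*(-4))) + (12339 + (7546 - 1*17458))) = 1/((4 - 127) + (12339 + (7546 - 1*17458))) = 1/(-123 + (12339 + (7546 - 17458))) = 1/(-123 + (12339 - 9912)) = 1/(-123 + 2427) = 1/2304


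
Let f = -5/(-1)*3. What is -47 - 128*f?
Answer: -1967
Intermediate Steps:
f = 15 (f = -5*(-1)*3 = 5*3 = 15)
-47 - 128*f = -47 - 128*15 = -47 - 1920 = -1967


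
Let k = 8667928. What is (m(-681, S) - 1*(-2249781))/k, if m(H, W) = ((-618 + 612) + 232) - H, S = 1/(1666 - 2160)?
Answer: 281336/1083491 ≈ 0.25966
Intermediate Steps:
S = -1/494 (S = 1/(-494) = -1/494 ≈ -0.0020243)
m(H, W) = 226 - H (m(H, W) = (-6 + 232) - H = 226 - H)
(m(-681, S) - 1*(-2249781))/k = ((226 - 1*(-681)) - 1*(-2249781))/8667928 = ((226 + 681) + 2249781)*(1/8667928) = (907 + 2249781)*(1/8667928) = 2250688*(1/8667928) = 281336/1083491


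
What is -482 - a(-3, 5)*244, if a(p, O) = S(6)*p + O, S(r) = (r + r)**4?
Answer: 15177050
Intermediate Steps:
S(r) = 16*r**4 (S(r) = (2*r)**4 = 16*r**4)
a(p, O) = O + 20736*p (a(p, O) = (16*6**4)*p + O = (16*1296)*p + O = 20736*p + O = O + 20736*p)
-482 - a(-3, 5)*244 = -482 - (5 + 20736*(-3))*244 = -482 - (5 - 62208)*244 = -482 - (-62203)*244 = -482 - 1*(-15177532) = -482 + 15177532 = 15177050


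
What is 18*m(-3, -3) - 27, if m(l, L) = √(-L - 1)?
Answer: -27 + 18*√2 ≈ -1.5442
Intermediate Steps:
m(l, L) = √(-1 - L)
18*m(-3, -3) - 27 = 18*√(-1 - 1*(-3)) - 27 = 18*√(-1 + 3) - 27 = 18*√2 - 27 = -27 + 18*√2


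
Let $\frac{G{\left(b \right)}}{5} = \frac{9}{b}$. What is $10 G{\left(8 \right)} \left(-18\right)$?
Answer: $- \frac{2025}{2} \approx -1012.5$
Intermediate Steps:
$G{\left(b \right)} = \frac{45}{b}$ ($G{\left(b \right)} = 5 \frac{9}{b} = \frac{45}{b}$)
$10 G{\left(8 \right)} \left(-18\right) = 10 \cdot \frac{45}{8} \left(-18\right) = \frac{225}{4} \left(-18\right) = - \frac{2025}{2}$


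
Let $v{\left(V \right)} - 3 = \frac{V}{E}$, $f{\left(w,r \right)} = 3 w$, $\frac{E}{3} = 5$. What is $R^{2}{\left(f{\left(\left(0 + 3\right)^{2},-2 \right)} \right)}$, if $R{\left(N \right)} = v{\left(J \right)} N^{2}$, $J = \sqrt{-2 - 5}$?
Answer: $\frac{119160882}{25} + \frac{1062882 i \sqrt{7}}{5} \approx 4.7664 \cdot 10^{6} + 5.6242 \cdot 10^{5} i$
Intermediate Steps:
$E = 15$ ($E = 3 \cdot 5 = 15$)
$J = i \sqrt{7}$ ($J = \sqrt{-7} = i \sqrt{7} \approx 2.6458 i$)
$v{\left(V \right)} = 3 + \frac{V}{15}$
$R{\left(N \right)} = N^{2} \left(3 + \frac{i \sqrt{7}}{15}\right)$ ($R{\left(N \right)} = \left(3 + \frac{i \sqrt{7}}{15}\right) N^{2} = N^{2} \left(3 + \frac{i \sqrt{7}}{15}\right)$)
$R^{2}{\left(f{\left(\left(0 + 3\right)^{2},-2 \right)} \right)} = \left(\frac{\left(3 \left(0 + 3\right)^{2}\right)^{2} \left(45 + i \sqrt{7}\right)}{15}\right)^{2} = \left(\frac{\left(3 \cdot 3^{2}\right)^{2} \left(45 + i \sqrt{7}\right)}{15}\right)^{2} = \left(\frac{\left(3 \cdot 9\right)^{2} \left(45 + i \sqrt{7}\right)}{15}\right)^{2} = \left(\frac{27^{2} \left(45 + i \sqrt{7}\right)}{15}\right)^{2} = \left(\frac{1}{15} \cdot 729 \left(45 + i \sqrt{7}\right)\right)^{2} = \left(2187 + \frac{243 i \sqrt{7}}{5}\right)^{2}$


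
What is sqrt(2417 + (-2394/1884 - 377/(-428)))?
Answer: sqrt(2727931401465)/33598 ≈ 49.159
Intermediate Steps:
sqrt(2417 + (-2394/1884 - 377/(-428))) = sqrt(2417 + (-2394*1/1884 - 377*(-1/428))) = sqrt(2417 + (-399/314 + 377/428)) = sqrt(2417 - 26197/67196) = sqrt(162386535/67196) = sqrt(2727931401465)/33598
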